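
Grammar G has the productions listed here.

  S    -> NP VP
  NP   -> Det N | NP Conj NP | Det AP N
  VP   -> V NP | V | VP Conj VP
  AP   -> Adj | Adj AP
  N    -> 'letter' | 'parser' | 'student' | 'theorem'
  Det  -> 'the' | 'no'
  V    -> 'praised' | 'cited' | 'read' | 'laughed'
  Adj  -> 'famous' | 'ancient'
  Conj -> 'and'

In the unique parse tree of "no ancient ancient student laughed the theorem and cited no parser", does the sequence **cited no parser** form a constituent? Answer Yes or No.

Yes

[S [NP [Det no] [AP [Adj ancient] [AP [Adj ancient]]] [N student]] [VP [VP [V laughed] [NP [Det the] [N theorem]]] [Conj and] [VP [V cited] [NP [Det no] [N parser]]]]]
The words 'cited no parser' are exhaustively dominated by a single VP node (built by VP → V NP), so they form a constituent.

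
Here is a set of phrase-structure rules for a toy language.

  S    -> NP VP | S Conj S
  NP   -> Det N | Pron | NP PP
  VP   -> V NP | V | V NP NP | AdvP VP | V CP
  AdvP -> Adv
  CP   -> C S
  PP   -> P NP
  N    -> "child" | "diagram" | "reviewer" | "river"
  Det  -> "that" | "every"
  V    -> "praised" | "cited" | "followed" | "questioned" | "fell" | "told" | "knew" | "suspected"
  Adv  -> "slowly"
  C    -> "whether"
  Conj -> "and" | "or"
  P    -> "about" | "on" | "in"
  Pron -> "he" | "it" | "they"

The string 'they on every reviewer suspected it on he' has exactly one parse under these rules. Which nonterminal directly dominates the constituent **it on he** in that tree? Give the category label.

[S [NP [NP [Pron they]] [PP [P on] [NP [Det every] [N reviewer]]]] [VP [V suspected] [NP [NP [Pron it]] [PP [P on] [NP [Pron he]]]]]]
The span 'it on he' is the NP node built by NP → NP PP.
Its mother is the VP built by VP → V NP.

VP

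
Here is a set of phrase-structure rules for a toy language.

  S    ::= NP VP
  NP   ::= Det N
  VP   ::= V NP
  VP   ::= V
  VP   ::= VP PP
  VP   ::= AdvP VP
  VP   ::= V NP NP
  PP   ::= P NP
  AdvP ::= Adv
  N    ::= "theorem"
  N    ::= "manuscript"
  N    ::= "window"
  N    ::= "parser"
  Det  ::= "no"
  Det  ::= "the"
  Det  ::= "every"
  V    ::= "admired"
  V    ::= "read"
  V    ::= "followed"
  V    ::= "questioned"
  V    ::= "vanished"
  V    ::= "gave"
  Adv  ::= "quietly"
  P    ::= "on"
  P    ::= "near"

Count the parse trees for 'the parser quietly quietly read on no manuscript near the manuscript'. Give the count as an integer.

6

Two of the 6 distinct bracketings:
[S [NP [Det the] [N parser]] [VP [VP [VP [AdvP [Adv quietly]] [VP [AdvP [Adv quietly]] [VP [V read]]]] [PP [P on] [NP [Det no] [N manuscript]]]] [PP [P near] [NP [Det the] [N manuscript]]]]]
[S [NP [Det the] [N parser]] [VP [VP [AdvP [Adv quietly]] [VP [VP [AdvP [Adv quietly]] [VP [V read]]] [PP [P on] [NP [Det no] [N manuscript]]]]] [PP [P near] [NP [Det the] [N manuscript]]]]]
The trees differ in how a recursive rule is bracketed over the same span.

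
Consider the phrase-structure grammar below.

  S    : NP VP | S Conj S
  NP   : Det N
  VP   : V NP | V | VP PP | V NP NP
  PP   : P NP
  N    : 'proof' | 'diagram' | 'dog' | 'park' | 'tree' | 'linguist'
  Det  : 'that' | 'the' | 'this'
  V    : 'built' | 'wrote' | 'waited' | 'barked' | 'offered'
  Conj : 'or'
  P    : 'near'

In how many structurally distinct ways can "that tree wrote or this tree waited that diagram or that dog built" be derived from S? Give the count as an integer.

2

The two bracketings:
[S [S [NP [Det that] [N tree]] [VP [V wrote]]] [Conj or] [S [S [NP [Det this] [N tree]] [VP [V waited] [NP [Det that] [N diagram]]]] [Conj or] [S [NP [Det that] [N dog]] [VP [V built]]]]]
[S [S [S [NP [Det that] [N tree]] [VP [V wrote]]] [Conj or] [S [NP [Det this] [N tree]] [VP [V waited] [NP [Det that] [N diagram]]]]] [Conj or] [S [NP [Det that] [N dog]] [VP [V built]]]]
The trees differ in how a recursive rule is bracketed over the same span.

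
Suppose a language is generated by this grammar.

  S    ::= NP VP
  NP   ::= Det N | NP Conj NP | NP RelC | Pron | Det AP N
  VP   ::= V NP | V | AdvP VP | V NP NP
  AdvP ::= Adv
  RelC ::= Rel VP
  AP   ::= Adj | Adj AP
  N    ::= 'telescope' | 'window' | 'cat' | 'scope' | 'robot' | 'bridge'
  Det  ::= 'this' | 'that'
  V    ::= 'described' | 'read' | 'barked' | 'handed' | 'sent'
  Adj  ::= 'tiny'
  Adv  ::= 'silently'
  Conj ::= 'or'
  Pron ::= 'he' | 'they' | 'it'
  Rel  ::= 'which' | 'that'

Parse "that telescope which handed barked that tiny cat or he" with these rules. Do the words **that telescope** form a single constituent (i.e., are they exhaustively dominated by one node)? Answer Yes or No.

[S [NP [NP [Det that] [N telescope]] [RelC [Rel which] [VP [V handed]]]] [VP [V barked] [NP [NP [Det that] [AP [Adj tiny]] [N cat]] [Conj or] [NP [Pron he]]]]]
The words 'that telescope' are exhaustively dominated by a single NP node (built by NP → Det N), so they form a constituent.

Yes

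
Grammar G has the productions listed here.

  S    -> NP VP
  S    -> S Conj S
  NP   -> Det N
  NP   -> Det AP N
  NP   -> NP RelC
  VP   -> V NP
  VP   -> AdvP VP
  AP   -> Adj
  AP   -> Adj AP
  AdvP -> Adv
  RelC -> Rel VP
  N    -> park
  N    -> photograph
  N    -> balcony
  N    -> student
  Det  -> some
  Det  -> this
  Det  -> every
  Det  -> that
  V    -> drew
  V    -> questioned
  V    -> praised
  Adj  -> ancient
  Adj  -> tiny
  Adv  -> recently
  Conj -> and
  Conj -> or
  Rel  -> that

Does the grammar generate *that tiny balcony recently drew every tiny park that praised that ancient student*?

[S [NP [Det that] [AP [Adj tiny]] [N balcony]] [VP [AdvP [Adv recently]] [VP [V drew] [NP [NP [Det every] [AP [Adj tiny]] [N park]] [RelC [Rel that] [VP [V praised] [NP [Det that] [AP [Adj ancient]] [N student]]]]]]]]
Each bracket corresponds to one application of a listed rule, so the string is derivable from S.

Grammatical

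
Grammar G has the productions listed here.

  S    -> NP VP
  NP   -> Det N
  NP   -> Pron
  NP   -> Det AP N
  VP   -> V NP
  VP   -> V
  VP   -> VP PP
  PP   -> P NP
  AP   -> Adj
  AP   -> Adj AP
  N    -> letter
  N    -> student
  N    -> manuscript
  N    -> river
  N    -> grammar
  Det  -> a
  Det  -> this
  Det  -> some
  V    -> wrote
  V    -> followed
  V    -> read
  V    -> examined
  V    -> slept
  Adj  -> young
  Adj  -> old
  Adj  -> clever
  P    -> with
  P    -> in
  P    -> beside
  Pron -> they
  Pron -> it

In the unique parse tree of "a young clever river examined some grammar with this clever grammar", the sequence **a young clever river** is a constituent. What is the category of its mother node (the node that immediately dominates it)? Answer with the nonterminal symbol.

[S [NP [Det a] [AP [Adj young] [AP [Adj clever]]] [N river]] [VP [VP [V examined] [NP [Det some] [N grammar]]] [PP [P with] [NP [Det this] [AP [Adj clever]] [N grammar]]]]]
The span 'a young clever river' is the NP node built by NP → Det AP N.
Its mother is the S built by S → NP VP.

S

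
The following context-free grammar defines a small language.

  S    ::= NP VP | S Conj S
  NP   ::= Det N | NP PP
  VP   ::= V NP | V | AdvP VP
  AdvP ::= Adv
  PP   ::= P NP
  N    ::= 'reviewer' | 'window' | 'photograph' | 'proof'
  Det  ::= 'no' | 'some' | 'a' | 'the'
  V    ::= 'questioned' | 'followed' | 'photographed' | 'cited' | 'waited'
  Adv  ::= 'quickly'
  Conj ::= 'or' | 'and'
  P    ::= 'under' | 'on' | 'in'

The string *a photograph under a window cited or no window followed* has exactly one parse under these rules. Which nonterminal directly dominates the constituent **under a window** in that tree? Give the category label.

NP

[S [S [NP [NP [Det a] [N photograph]] [PP [P under] [NP [Det a] [N window]]]] [VP [V cited]]] [Conj or] [S [NP [Det no] [N window]] [VP [V followed]]]]
The span 'under a window' is the PP node built by PP → P NP.
Its mother is the NP built by NP → NP PP.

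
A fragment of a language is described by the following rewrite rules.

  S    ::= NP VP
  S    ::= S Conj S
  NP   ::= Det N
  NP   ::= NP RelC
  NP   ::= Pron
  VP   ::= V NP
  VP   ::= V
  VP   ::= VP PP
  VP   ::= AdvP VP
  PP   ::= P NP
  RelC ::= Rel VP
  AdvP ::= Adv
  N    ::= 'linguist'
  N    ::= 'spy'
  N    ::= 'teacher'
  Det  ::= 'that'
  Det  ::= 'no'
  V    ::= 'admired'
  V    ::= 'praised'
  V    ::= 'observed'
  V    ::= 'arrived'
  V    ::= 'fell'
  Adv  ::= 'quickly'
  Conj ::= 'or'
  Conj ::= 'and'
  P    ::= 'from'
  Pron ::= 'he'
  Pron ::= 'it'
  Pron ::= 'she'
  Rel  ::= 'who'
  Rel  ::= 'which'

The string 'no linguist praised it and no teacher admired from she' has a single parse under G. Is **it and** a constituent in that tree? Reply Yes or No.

[S [S [NP [Det no] [N linguist]] [VP [V praised] [NP [Pron it]]]] [Conj and] [S [NP [Det no] [N teacher]] [VP [VP [V admired]] [PP [P from] [NP [Pron she]]]]]]
The smallest constituent containing 'it and' is the S spanning 'no linguist praised it and no teacher admired from she'; no single node in the tree dominates exactly the given words.

No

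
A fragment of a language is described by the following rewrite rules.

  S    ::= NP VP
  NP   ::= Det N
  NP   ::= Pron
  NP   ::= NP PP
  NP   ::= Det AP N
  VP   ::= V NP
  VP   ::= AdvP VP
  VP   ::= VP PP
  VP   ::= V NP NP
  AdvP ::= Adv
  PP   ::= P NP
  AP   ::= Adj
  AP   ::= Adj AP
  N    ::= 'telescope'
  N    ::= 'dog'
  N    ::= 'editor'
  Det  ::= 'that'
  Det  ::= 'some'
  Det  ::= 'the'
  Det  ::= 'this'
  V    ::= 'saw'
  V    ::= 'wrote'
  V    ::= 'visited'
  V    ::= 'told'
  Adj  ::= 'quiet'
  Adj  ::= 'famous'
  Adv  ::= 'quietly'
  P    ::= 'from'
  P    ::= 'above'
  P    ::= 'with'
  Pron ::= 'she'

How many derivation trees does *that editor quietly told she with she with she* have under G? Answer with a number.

9

Two of the 9 distinct bracketings:
[S [NP [Det that] [N editor]] [VP [AdvP [Adv quietly]] [VP [V told] [NP [NP [Pron she]] [PP [P with] [NP [NP [Pron she]] [PP [P with] [NP [Pron she]]]]]]]]]
[S [NP [Det that] [N editor]] [VP [AdvP [Adv quietly]] [VP [V told] [NP [NP [NP [Pron she]] [PP [P with] [NP [Pron she]]]] [PP [P with] [NP [Pron she]]]]]]]
The trees differ in how a recursive rule is bracketed over the same span.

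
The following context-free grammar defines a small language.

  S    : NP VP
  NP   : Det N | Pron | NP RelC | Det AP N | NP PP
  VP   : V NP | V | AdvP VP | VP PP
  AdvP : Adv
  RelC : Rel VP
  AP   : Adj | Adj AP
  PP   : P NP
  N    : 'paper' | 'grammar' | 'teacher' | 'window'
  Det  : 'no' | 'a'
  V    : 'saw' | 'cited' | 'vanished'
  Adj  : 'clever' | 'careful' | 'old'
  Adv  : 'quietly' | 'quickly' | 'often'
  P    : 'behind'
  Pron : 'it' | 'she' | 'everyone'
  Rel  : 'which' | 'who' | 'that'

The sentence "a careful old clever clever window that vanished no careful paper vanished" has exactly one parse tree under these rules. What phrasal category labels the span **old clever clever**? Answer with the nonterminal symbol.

S
  NP
    NP
      Det: a
      AP
        Adj: careful
        AP
          Adj: old
          AP
            Adj: clever
            AP
              Adj: clever
      N: window
    RelC
      Rel: that
      VP
        V: vanished
        NP
          Det: no
          AP
            Adj: careful
          N: paper
  VP
    V: vanished
The span 'old clever clever' is the AP node built by AP → Adj AP.

AP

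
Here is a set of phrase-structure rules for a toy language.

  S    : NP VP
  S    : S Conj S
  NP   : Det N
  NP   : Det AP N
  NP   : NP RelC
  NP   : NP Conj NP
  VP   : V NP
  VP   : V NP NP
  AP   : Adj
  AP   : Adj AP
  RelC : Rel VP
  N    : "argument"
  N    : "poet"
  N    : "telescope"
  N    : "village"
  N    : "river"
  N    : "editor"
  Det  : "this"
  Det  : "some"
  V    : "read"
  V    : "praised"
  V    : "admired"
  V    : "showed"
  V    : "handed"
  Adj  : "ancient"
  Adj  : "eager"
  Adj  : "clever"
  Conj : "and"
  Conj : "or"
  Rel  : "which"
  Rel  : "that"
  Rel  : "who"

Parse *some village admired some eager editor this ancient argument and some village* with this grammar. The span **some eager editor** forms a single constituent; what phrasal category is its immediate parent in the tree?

VP

[S [NP [Det some] [N village]] [VP [V admired] [NP [Det some] [AP [Adj eager]] [N editor]] [NP [NP [Det this] [AP [Adj ancient]] [N argument]] [Conj and] [NP [Det some] [N village]]]]]
The span 'some eager editor' is the NP node built by NP → Det AP N.
Its mother is the VP built by VP → V NP NP.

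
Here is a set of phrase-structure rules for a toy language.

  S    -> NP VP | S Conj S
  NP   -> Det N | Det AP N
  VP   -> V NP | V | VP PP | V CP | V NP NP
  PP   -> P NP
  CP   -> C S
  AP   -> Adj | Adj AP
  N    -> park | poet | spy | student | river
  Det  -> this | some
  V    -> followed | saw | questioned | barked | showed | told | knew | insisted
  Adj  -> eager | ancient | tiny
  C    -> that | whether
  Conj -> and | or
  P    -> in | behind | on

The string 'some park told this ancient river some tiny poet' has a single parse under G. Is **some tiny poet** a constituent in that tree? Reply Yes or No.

Yes

[S [NP [Det some] [N park]] [VP [V told] [NP [Det this] [AP [Adj ancient]] [N river]] [NP [Det some] [AP [Adj tiny]] [N poet]]]]
The words 'some tiny poet' are exhaustively dominated by a single NP node (built by NP → Det AP N), so they form a constituent.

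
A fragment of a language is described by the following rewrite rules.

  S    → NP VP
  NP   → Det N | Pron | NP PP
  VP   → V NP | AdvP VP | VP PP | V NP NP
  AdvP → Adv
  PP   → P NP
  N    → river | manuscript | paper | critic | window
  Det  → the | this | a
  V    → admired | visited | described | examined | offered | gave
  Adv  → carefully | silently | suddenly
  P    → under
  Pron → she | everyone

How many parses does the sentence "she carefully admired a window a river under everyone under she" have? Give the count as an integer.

9

Two of the 9 distinct bracketings:
[S [NP [Pron she]] [VP [AdvP [Adv carefully]] [VP [VP [V admired] [NP [Det a] [N window]] [NP [Det a] [N river]]] [PP [P under] [NP [NP [Pron everyone]] [PP [P under] [NP [Pron she]]]]]]]]
[S [NP [Pron she]] [VP [AdvP [Adv carefully]] [VP [VP [VP [V admired] [NP [Det a] [N window]] [NP [Det a] [N river]]] [PP [P under] [NP [Pron everyone]]]] [PP [P under] [NP [Pron she]]]]]]
The difference turns on whether NP → NP PP is used at the relevant span, versus an alternative expansion of NP.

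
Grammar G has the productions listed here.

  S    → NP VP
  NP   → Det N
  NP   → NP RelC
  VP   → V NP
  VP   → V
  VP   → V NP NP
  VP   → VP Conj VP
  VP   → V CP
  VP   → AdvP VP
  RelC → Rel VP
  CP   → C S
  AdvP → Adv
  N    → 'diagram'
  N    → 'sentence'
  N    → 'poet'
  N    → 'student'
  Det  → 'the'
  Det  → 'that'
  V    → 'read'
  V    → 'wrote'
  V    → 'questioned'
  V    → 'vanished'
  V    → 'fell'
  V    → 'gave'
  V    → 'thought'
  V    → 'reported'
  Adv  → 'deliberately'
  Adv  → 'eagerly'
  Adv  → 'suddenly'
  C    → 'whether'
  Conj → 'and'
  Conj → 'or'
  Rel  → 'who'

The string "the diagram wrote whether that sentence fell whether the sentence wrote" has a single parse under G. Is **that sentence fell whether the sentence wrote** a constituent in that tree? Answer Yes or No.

[S [NP [Det the] [N diagram]] [VP [V wrote] [CP [C whether] [S [NP [Det that] [N sentence]] [VP [V fell] [CP [C whether] [S [NP [Det the] [N sentence]] [VP [V wrote]]]]]]]]]
The words 'that sentence fell whether the sentence wrote' are exhaustively dominated by a single S node (built by S → NP VP), so they form a constituent.

Yes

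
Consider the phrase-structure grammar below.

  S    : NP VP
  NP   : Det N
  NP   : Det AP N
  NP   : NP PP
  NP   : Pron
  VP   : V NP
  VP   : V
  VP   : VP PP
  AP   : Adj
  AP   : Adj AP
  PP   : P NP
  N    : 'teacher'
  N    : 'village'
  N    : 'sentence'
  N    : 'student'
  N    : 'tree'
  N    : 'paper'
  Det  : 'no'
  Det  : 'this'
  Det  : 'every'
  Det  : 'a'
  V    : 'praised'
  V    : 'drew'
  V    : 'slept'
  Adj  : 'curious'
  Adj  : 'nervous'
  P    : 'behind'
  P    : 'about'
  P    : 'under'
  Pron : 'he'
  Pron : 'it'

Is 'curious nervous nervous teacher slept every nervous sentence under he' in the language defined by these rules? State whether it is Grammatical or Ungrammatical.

Ungrammatical

For S → NP VP, no prefix of the string parses as an NP.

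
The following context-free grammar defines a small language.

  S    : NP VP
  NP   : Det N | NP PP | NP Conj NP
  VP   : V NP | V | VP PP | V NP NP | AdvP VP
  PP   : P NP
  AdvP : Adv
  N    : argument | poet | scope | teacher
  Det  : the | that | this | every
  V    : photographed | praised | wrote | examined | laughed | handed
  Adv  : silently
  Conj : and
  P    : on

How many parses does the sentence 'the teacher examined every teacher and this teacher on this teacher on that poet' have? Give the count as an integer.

9

Two of the 9 distinct bracketings:
[S [NP [Det the] [N teacher]] [VP [V examined] [NP [NP [NP [Det every] [N teacher]] [Conj and] [NP [Det this] [N teacher]]] [PP [P on] [NP [NP [Det this] [N teacher]] [PP [P on] [NP [Det that] [N poet]]]]]]]]
[S [NP [Det the] [N teacher]] [VP [V examined] [NP [NP [NP [NP [Det every] [N teacher]] [Conj and] [NP [Det this] [N teacher]]] [PP [P on] [NP [Det this] [N teacher]]]] [PP [P on] [NP [Det that] [N poet]]]]]]
The trees differ in how a recursive rule is bracketed over the same span.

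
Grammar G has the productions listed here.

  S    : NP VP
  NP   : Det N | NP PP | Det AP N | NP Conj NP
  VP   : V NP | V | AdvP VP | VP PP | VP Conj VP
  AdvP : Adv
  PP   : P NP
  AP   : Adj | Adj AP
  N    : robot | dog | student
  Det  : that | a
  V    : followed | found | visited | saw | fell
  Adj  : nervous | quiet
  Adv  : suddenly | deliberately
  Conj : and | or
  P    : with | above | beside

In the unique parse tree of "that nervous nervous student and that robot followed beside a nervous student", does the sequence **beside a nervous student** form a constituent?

Yes

[S [NP [NP [Det that] [AP [Adj nervous] [AP [Adj nervous]]] [N student]] [Conj and] [NP [Det that] [N robot]]] [VP [VP [V followed]] [PP [P beside] [NP [Det a] [AP [Adj nervous]] [N student]]]]]
The words 'beside a nervous student' are exhaustively dominated by a single PP node (built by PP → P NP), so they form a constituent.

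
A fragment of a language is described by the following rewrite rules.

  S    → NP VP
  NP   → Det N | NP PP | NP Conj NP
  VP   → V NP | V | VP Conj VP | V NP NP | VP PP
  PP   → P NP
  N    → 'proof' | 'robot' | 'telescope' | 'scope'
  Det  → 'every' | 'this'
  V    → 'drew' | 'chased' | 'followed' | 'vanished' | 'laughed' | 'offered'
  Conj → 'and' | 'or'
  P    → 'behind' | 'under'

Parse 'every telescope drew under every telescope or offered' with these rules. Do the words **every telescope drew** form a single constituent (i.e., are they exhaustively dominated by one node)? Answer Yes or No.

[S [NP [Det every] [N telescope]] [VP [VP [VP [V drew]] [PP [P under] [NP [Det every] [N telescope]]]] [Conj or] [VP [V offered]]]]
The smallest constituent containing 'every telescope drew' is the S spanning 'every telescope drew under every telescope or offered'; no single node in the tree dominates exactly the given words.

No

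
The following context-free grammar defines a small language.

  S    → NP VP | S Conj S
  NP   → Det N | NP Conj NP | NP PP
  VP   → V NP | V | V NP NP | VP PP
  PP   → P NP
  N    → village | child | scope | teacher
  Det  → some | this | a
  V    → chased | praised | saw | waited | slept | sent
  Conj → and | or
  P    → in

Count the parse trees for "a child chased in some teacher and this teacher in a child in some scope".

Two of the 9 distinct bracketings:
[S [NP [Det a] [N child]] [VP [VP [V chased]] [PP [P in] [NP [NP [Det some] [N teacher]] [Conj and] [NP [NP [Det this] [N teacher]] [PP [P in] [NP [NP [Det a] [N child]] [PP [P in] [NP [Det some] [N scope]]]]]]]]]]
[S [NP [Det a] [N child]] [VP [VP [V chased]] [PP [P in] [NP [NP [Det some] [N teacher]] [Conj and] [NP [NP [NP [Det this] [N teacher]] [PP [P in] [NP [Det a] [N child]]]] [PP [P in] [NP [Det some] [N scope]]]]]]]]
The trees differ in how a recursive rule is bracketed over the same span.

9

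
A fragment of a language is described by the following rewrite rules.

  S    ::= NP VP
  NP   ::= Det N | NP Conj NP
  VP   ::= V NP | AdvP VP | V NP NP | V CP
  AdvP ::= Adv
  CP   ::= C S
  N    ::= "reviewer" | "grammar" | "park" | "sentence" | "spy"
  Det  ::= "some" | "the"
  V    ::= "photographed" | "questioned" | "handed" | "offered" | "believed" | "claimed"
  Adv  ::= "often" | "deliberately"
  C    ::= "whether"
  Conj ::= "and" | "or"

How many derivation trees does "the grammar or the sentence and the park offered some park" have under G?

2

The two bracketings:
[S [NP [NP [Det the] [N grammar]] [Conj or] [NP [NP [Det the] [N sentence]] [Conj and] [NP [Det the] [N park]]]] [VP [V offered] [NP [Det some] [N park]]]]
[S [NP [NP [NP [Det the] [N grammar]] [Conj or] [NP [Det the] [N sentence]]] [Conj and] [NP [Det the] [N park]]] [VP [V offered] [NP [Det some] [N park]]]]
The trees differ in how a recursive rule is bracketed over the same span.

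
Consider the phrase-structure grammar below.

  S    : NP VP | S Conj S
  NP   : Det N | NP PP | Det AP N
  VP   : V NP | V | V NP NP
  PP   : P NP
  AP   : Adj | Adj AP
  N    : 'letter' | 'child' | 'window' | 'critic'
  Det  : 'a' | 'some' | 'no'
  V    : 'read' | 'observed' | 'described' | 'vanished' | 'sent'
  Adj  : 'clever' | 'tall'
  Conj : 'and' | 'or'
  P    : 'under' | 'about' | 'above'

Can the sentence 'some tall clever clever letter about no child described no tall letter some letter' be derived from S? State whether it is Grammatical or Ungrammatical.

Grammatical

S
  NP
    NP
      Det: some
      AP
        Adj: tall
        AP
          Adj: clever
          AP
            Adj: clever
      N: letter
    PP
      P: about
      NP
        Det: no
        N: child
  VP
    V: described
    NP
      Det: no
      AP
        Adj: tall
      N: letter
    NP
      Det: some
      N: letter
Each bracket corresponds to one application of a listed rule, so the string is derivable from S.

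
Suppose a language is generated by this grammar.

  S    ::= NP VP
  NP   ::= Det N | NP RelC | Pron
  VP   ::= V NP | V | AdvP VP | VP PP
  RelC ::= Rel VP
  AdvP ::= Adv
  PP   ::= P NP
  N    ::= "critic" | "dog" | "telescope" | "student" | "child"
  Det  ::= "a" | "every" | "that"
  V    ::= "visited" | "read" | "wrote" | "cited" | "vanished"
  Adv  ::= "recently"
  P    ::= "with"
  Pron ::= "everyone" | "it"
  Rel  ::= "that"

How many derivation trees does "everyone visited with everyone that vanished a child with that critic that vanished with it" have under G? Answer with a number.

Two of the 7 distinct bracketings:
[S [NP [Pron everyone]] [VP [VP [V visited]] [PP [P with] [NP [NP [Pron everyone]] [RelC [Rel that] [VP [VP [V vanished] [NP [Det a] [N child]]] [PP [P with] [NP [NP [Det that] [N critic]] [RelC [Rel that] [VP [VP [V vanished]] [PP [P with] [NP [Pron it]]]]]]]]]]]]]
[S [NP [Pron everyone]] [VP [VP [V visited]] [PP [P with] [NP [NP [Pron everyone]] [RelC [Rel that] [VP [VP [VP [V vanished] [NP [Det a] [N child]]] [PP [P with] [NP [NP [Det that] [N critic]] [RelC [Rel that] [VP [V vanished]]]]]] [PP [P with] [NP [Pron it]]]]]]]]]
The trees differ in how a recursive rule is bracketed over the same span.

7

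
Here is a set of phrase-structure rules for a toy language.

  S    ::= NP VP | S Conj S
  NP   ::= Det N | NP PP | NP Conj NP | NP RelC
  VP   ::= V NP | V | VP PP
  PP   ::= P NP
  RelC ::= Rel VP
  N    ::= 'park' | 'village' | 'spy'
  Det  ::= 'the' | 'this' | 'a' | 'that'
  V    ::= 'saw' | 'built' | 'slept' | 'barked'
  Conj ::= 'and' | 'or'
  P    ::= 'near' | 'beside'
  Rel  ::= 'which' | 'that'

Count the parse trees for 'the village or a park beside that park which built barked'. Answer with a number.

5

Two of the 5 distinct bracketings:
[S [NP [NP [NP [Det the] [N village]] [Conj or] [NP [Det a] [N park]]] [PP [P beside] [NP [NP [Det that] [N park]] [RelC [Rel which] [VP [V built]]]]]] [VP [V barked]]]
[S [NP [NP [Det the] [N village]] [Conj or] [NP [NP [Det a] [N park]] [PP [P beside] [NP [NP [Det that] [N park]] [RelC [Rel which] [VP [V built]]]]]]] [VP [V barked]]]
The trees differ in how a recursive rule is bracketed over the same span.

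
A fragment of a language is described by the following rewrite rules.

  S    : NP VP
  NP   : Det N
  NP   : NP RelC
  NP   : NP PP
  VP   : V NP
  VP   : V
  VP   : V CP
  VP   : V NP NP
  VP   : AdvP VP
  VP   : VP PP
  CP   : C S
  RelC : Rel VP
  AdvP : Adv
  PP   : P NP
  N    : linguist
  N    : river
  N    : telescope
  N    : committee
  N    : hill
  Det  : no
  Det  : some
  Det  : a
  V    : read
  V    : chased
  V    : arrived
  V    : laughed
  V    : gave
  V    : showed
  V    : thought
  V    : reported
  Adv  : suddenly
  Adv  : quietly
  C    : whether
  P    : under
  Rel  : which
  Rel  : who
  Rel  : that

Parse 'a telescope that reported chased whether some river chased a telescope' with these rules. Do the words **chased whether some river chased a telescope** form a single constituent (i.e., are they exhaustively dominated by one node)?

[S [NP [NP [Det a] [N telescope]] [RelC [Rel that] [VP [V reported]]]] [VP [V chased] [CP [C whether] [S [NP [Det some] [N river]] [VP [V chased] [NP [Det a] [N telescope]]]]]]]
The words 'chased whether some river chased a telescope' are exhaustively dominated by a single VP node (built by VP → V CP), so they form a constituent.

Yes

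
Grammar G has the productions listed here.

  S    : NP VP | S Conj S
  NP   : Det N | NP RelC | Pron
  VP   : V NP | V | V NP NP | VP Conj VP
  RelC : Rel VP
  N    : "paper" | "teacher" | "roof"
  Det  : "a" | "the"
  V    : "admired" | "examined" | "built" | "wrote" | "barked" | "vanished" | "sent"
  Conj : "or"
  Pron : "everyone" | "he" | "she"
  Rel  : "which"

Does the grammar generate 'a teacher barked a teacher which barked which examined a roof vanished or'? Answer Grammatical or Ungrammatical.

Ungrammatical

For S → NP VP, the only prefix that parses as NP is 'a teacher', but the remainder 'barked a teacher which barked which examined a roof vanished or' is not a VP under these rules. The alternative S rule S → S Conj S likewise has no satisfying split.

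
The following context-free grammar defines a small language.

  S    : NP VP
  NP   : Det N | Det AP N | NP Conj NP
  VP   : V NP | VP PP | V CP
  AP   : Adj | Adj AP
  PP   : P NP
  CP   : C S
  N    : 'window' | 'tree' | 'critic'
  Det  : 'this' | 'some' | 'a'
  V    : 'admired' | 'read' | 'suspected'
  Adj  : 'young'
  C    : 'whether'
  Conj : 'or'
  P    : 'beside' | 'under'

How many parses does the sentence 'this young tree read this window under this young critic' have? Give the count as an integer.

1

[S [NP [Det this] [AP [Adj young]] [N tree]] [VP [VP [V read] [NP [Det this] [N window]]] [PP [P under] [NP [Det this] [AP [Adj young]] [N critic]]]]]
No rule offers an alternative attachment or grouping for any span, so this is the only derivation.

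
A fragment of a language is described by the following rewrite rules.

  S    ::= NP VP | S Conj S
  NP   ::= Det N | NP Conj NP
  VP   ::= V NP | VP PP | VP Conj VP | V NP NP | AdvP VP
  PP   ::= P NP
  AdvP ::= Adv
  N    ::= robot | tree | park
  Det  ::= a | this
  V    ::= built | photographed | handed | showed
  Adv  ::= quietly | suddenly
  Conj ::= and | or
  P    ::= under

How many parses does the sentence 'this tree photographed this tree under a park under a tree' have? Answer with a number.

[S [NP [Det this] [N tree]] [VP [VP [VP [V photographed] [NP [Det this] [N tree]]] [PP [P under] [NP [Det a] [N park]]]] [PP [P under] [NP [Det a] [N tree]]]]]
No rule offers an alternative attachment or grouping for any span, so this is the only derivation.

1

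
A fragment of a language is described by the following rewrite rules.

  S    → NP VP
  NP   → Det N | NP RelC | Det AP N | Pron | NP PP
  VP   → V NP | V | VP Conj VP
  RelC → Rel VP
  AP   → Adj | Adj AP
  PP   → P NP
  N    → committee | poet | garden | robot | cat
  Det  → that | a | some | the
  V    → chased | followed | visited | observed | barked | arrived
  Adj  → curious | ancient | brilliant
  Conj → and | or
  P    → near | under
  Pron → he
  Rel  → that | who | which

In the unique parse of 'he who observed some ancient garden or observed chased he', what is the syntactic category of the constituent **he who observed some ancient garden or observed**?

[S [NP [NP [Pron he]] [RelC [Rel who] [VP [VP [V observed] [NP [Det some] [AP [Adj ancient]] [N garden]]] [Conj or] [VP [V observed]]]]] [VP [V chased] [NP [Pron he]]]]
The span 'he who observed some ancient garden or observed' is the NP node built by NP → NP RelC.

NP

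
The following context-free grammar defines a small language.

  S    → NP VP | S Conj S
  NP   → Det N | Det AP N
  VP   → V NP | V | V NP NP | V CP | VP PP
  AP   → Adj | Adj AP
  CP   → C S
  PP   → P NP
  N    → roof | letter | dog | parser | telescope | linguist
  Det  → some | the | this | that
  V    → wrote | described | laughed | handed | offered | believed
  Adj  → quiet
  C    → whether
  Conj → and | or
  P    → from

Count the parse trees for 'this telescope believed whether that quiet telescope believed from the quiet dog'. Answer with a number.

2

The two bracketings:
[S [NP [Det this] [N telescope]] [VP [V believed] [CP [C whether] [S [NP [Det that] [AP [Adj quiet]] [N telescope]] [VP [VP [V believed]] [PP [P from] [NP [Det the] [AP [Adj quiet]] [N dog]]]]]]]]
[S [NP [Det this] [N telescope]] [VP [VP [V believed] [CP [C whether] [S [NP [Det that] [AP [Adj quiet]] [N telescope]] [VP [V believed]]]]] [PP [P from] [NP [Det the] [AP [Adj quiet]] [N dog]]]]]
The trees differ in how a recursive rule is bracketed over the same span.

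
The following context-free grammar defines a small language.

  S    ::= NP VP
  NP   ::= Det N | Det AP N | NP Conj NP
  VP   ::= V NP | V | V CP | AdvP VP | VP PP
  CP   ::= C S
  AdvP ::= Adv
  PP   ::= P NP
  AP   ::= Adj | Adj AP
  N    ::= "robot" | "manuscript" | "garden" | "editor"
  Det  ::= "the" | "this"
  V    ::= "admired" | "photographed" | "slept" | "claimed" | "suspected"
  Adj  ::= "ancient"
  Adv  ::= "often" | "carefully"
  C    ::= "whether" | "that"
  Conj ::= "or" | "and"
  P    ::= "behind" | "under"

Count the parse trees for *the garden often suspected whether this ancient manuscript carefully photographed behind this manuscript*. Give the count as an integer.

Two of the 4 distinct bracketings:
[S [NP [Det the] [N garden]] [VP [AdvP [Adv often]] [VP [V suspected] [CP [C whether] [S [NP [Det this] [AP [Adj ancient]] [N manuscript]] [VP [AdvP [Adv carefully]] [VP [VP [V photographed]] [PP [P behind] [NP [Det this] [N manuscript]]]]]]]]]]
[S [NP [Det the] [N garden]] [VP [AdvP [Adv often]] [VP [V suspected] [CP [C whether] [S [NP [Det this] [AP [Adj ancient]] [N manuscript]] [VP [VP [AdvP [Adv carefully]] [VP [V photographed]]] [PP [P behind] [NP [Det this] [N manuscript]]]]]]]]]
The trees differ in how a recursive rule is bracketed over the same span.

4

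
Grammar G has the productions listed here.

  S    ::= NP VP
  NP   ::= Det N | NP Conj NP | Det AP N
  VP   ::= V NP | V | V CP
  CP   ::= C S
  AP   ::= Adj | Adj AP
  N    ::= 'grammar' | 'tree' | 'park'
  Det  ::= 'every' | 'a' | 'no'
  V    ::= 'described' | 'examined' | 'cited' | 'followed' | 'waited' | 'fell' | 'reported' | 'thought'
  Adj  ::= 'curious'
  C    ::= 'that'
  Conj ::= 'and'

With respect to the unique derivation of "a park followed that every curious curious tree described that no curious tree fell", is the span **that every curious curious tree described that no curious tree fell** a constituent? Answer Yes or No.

[S [NP [Det a] [N park]] [VP [V followed] [CP [C that] [S [NP [Det every] [AP [Adj curious] [AP [Adj curious]]] [N tree]] [VP [V described] [CP [C that] [S [NP [Det no] [AP [Adj curious]] [N tree]] [VP [V fell]]]]]]]]]
The words 'that every curious curious tree described that no curious tree fell' are exhaustively dominated by a single CP node (built by CP → C S), so they form a constituent.

Yes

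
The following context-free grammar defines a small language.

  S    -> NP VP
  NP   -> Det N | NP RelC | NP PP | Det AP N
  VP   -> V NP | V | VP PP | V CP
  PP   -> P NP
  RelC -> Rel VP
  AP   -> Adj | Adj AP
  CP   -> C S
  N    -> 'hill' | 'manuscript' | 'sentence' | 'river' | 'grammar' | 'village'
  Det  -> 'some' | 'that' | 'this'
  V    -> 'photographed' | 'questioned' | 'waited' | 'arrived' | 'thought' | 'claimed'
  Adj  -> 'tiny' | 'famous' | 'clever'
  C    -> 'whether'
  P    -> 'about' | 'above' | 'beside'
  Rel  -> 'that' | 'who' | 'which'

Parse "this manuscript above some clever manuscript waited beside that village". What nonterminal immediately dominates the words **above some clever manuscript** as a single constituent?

S
  NP
    NP
      Det: this
      N: manuscript
    PP
      P: above
      NP
        Det: some
        AP
          Adj: clever
        N: manuscript
  VP
    VP
      V: waited
    PP
      P: beside
      NP
        Det: that
        N: village
The span 'above some clever manuscript' is the PP node built by PP → P NP.

PP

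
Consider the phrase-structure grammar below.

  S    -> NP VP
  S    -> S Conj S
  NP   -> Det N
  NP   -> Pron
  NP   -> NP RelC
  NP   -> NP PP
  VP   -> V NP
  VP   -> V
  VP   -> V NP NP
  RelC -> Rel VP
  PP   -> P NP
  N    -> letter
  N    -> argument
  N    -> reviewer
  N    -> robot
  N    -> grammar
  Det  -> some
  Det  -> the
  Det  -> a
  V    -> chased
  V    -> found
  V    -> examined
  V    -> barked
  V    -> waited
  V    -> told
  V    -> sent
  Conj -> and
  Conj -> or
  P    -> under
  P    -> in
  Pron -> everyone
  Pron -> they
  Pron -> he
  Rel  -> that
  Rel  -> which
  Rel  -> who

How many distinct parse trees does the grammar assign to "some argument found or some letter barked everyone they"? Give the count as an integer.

1

[S [S [NP [Det some] [N argument]] [VP [V found]]] [Conj or] [S [NP [Det some] [N letter]] [VP [V barked] [NP [Pron everyone]] [NP [Pron they]]]]]
No rule offers an alternative attachment or grouping for any span, so this is the only derivation.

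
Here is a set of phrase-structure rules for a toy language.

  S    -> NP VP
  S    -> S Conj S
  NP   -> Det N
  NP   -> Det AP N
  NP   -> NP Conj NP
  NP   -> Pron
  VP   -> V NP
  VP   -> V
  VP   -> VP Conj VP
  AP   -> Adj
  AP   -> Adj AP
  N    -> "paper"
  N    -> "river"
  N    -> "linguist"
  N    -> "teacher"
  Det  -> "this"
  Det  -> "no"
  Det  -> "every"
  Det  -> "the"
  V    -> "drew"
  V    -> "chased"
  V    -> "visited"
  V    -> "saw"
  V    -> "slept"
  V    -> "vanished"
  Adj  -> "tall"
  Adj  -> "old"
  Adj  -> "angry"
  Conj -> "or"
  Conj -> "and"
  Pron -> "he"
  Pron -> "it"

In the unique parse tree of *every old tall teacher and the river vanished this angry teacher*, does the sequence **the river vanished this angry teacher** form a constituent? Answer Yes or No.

No

[S [NP [NP [Det every] [AP [Adj old] [AP [Adj tall]]] [N teacher]] [Conj and] [NP [Det the] [N river]]] [VP [V vanished] [NP [Det this] [AP [Adj angry]] [N teacher]]]]
The smallest constituent containing 'the river vanished this angry teacher' is the S spanning 'every old tall teacher and the river vanished this angry teacher'; no single node in the tree dominates exactly the given words.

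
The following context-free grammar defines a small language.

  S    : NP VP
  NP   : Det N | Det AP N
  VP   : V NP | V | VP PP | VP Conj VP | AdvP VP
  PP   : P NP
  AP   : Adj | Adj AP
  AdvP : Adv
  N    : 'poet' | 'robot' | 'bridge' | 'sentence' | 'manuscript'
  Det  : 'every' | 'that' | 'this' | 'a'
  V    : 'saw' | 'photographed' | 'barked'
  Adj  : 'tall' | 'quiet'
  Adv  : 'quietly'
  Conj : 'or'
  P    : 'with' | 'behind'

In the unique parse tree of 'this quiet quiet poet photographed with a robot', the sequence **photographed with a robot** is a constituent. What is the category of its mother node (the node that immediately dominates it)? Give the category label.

S

S
  NP
    Det: this
    AP
      Adj: quiet
      AP
        Adj: quiet
    N: poet
  VP
    VP
      V: photographed
    PP
      P: with
      NP
        Det: a
        N: robot
The span 'photographed with a robot' is the VP node built by VP → VP PP.
Its mother is the S built by S → NP VP.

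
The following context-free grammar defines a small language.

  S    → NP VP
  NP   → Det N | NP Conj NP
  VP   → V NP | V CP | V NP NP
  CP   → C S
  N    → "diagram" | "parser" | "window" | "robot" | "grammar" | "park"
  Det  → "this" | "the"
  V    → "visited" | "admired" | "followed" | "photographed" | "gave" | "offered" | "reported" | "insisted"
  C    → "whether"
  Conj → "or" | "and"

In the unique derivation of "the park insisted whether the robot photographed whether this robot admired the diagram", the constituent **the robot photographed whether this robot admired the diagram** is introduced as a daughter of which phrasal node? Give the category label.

S
  NP
    Det: the
    N: park
  VP
    V: insisted
    CP
      C: whether
      S
        NP
          Det: the
          N: robot
        VP
          V: photographed
          CP
            C: whether
            S
              NP
                Det: this
                N: robot
              VP
                V: admired
                NP
                  Det: the
                  N: diagram
The span 'the robot photographed whether this robot admired the diagram' is the S node built by S → NP VP.
Its mother is the CP built by CP → C S.

CP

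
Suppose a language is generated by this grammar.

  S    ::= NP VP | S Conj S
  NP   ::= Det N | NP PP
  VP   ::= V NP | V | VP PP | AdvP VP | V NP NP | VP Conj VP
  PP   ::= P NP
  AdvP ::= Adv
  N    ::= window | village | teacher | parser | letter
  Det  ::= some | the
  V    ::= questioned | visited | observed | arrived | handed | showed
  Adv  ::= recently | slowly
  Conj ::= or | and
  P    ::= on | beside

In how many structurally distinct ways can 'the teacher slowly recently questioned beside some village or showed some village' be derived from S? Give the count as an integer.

6

Two of the 6 distinct bracketings:
[S [NP [Det the] [N teacher]] [VP [AdvP [Adv slowly]] [VP [AdvP [Adv recently]] [VP [VP [VP [V questioned]] [PP [P beside] [NP [Det some] [N village]]]] [Conj or] [VP [V showed] [NP [Det some] [N village]]]]]]]
[S [NP [Det the] [N teacher]] [VP [AdvP [Adv slowly]] [VP [VP [VP [AdvP [Adv recently]] [VP [V questioned]]] [PP [P beside] [NP [Det some] [N village]]]] [Conj or] [VP [V showed] [NP [Det some] [N village]]]]]]
The trees differ in how a recursive rule is bracketed over the same span.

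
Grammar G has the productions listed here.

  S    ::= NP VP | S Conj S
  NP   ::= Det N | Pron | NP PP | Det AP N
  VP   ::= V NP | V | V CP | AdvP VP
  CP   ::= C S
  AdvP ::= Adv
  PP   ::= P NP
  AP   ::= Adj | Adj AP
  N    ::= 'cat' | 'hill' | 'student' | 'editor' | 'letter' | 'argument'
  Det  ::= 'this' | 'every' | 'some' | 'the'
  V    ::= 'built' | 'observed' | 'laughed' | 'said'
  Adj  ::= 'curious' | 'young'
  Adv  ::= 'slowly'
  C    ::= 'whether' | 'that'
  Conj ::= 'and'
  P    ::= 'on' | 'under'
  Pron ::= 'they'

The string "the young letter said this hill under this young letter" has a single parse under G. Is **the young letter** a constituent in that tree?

[S [NP [Det the] [AP [Adj young]] [N letter]] [VP [V said] [NP [NP [Det this] [N hill]] [PP [P under] [NP [Det this] [AP [Adj young]] [N letter]]]]]]
The words 'the young letter' are exhaustively dominated by a single NP node (built by NP → Det AP N), so they form a constituent.

Yes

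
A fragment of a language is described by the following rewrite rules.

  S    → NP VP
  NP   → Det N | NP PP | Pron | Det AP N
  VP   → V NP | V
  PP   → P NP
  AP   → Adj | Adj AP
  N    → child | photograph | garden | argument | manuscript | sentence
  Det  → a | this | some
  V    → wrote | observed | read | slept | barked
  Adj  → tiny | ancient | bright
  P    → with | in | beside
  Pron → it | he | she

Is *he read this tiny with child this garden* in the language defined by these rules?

Ungrammatical

An Adj word can never sit immediately before a P word in any string this grammar generates, so the substring 'tiny with' rules out a derivation.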